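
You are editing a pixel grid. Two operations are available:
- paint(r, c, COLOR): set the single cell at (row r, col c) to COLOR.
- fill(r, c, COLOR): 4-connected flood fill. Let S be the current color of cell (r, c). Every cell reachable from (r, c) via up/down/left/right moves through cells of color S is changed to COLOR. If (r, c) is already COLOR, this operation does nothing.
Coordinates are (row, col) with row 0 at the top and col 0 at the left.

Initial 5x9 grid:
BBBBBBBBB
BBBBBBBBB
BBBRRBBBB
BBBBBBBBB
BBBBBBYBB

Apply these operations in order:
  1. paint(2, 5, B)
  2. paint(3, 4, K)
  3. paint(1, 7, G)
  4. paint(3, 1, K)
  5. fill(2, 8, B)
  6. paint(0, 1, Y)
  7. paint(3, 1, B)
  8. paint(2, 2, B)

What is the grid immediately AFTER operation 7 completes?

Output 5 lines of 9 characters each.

Answer: BYBBBBBBB
BBBBBBBGB
BBBRRBBBB
BBBBKBBBB
BBBBBBYBB

Derivation:
After op 1 paint(2,5,B):
BBBBBBBBB
BBBBBBBBB
BBBRRBBBB
BBBBBBBBB
BBBBBBYBB
After op 2 paint(3,4,K):
BBBBBBBBB
BBBBBBBBB
BBBRRBBBB
BBBBKBBBB
BBBBBBYBB
After op 3 paint(1,7,G):
BBBBBBBBB
BBBBBBBGB
BBBRRBBBB
BBBBKBBBB
BBBBBBYBB
After op 4 paint(3,1,K):
BBBBBBBBB
BBBBBBBGB
BBBRRBBBB
BKBBKBBBB
BBBBBBYBB
After op 5 fill(2,8,B) [0 cells changed]:
BBBBBBBBB
BBBBBBBGB
BBBRRBBBB
BKBBKBBBB
BBBBBBYBB
After op 6 paint(0,1,Y):
BYBBBBBBB
BBBBBBBGB
BBBRRBBBB
BKBBKBBBB
BBBBBBYBB
After op 7 paint(3,1,B):
BYBBBBBBB
BBBBBBBGB
BBBRRBBBB
BBBBKBBBB
BBBBBBYBB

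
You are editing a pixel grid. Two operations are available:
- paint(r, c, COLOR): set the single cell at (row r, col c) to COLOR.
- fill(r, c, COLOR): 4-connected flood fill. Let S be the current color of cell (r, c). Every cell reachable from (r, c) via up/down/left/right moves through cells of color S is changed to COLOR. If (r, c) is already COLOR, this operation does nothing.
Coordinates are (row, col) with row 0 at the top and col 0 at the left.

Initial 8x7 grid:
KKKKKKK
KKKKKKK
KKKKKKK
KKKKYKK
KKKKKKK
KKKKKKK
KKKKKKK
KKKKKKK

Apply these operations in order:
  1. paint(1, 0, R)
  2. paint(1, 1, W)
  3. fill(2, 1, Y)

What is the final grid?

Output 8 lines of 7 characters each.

Answer: YYYYYYY
RWYYYYY
YYYYYYY
YYYYYYY
YYYYYYY
YYYYYYY
YYYYYYY
YYYYYYY

Derivation:
After op 1 paint(1,0,R):
KKKKKKK
RKKKKKK
KKKKKKK
KKKKYKK
KKKKKKK
KKKKKKK
KKKKKKK
KKKKKKK
After op 2 paint(1,1,W):
KKKKKKK
RWKKKKK
KKKKKKK
KKKKYKK
KKKKKKK
KKKKKKK
KKKKKKK
KKKKKKK
After op 3 fill(2,1,Y) [53 cells changed]:
YYYYYYY
RWYYYYY
YYYYYYY
YYYYYYY
YYYYYYY
YYYYYYY
YYYYYYY
YYYYYYY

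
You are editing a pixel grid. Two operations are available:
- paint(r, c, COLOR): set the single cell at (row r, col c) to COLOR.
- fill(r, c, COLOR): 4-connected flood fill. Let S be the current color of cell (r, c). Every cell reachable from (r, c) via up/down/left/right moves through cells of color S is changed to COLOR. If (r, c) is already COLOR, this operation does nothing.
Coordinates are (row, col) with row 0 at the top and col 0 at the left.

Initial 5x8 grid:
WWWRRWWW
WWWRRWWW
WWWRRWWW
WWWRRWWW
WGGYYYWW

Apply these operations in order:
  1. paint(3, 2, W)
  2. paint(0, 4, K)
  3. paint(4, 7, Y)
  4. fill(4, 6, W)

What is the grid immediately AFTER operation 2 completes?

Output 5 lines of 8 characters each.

After op 1 paint(3,2,W):
WWWRRWWW
WWWRRWWW
WWWRRWWW
WWWRRWWW
WGGYYYWW
After op 2 paint(0,4,K):
WWWRKWWW
WWWRRWWW
WWWRRWWW
WWWRRWWW
WGGYYYWW

Answer: WWWRKWWW
WWWRRWWW
WWWRRWWW
WWWRRWWW
WGGYYYWW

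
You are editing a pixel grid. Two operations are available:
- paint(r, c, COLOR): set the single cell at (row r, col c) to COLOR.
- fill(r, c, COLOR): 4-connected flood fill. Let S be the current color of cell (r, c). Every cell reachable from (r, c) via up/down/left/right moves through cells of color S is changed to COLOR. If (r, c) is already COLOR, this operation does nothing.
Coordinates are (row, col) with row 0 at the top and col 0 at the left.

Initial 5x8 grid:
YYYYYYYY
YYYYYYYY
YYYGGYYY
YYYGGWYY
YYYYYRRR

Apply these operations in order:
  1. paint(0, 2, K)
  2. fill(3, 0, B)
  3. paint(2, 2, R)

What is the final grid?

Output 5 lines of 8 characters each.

After op 1 paint(0,2,K):
YYKYYYYY
YYYYYYYY
YYYGGYYY
YYYGGWYY
YYYYYRRR
After op 2 fill(3,0,B) [31 cells changed]:
BBKBBBBB
BBBBBBBB
BBBGGBBB
BBBGGWBB
BBBBBRRR
After op 3 paint(2,2,R):
BBKBBBBB
BBBBBBBB
BBRGGBBB
BBBGGWBB
BBBBBRRR

Answer: BBKBBBBB
BBBBBBBB
BBRGGBBB
BBBGGWBB
BBBBBRRR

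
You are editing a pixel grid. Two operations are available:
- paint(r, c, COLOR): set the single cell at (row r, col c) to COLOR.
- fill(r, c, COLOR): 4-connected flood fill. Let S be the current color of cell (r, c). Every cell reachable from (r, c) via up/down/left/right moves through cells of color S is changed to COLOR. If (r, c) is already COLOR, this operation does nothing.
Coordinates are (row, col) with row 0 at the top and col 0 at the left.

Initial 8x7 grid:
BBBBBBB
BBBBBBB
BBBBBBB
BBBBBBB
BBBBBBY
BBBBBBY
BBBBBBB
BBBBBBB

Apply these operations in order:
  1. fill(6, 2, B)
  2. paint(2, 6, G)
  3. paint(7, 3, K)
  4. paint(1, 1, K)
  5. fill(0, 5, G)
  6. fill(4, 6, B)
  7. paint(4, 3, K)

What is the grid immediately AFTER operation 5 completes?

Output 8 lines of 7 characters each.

After op 1 fill(6,2,B) [0 cells changed]:
BBBBBBB
BBBBBBB
BBBBBBB
BBBBBBB
BBBBBBY
BBBBBBY
BBBBBBB
BBBBBBB
After op 2 paint(2,6,G):
BBBBBBB
BBBBBBB
BBBBBBG
BBBBBBB
BBBBBBY
BBBBBBY
BBBBBBB
BBBBBBB
After op 3 paint(7,3,K):
BBBBBBB
BBBBBBB
BBBBBBG
BBBBBBB
BBBBBBY
BBBBBBY
BBBBBBB
BBBKBBB
After op 4 paint(1,1,K):
BBBBBBB
BKBBBBB
BBBBBBG
BBBBBBB
BBBBBBY
BBBBBBY
BBBBBBB
BBBKBBB
After op 5 fill(0,5,G) [51 cells changed]:
GGGGGGG
GKGGGGG
GGGGGGG
GGGGGGG
GGGGGGY
GGGGGGY
GGGGGGG
GGGKGGG

Answer: GGGGGGG
GKGGGGG
GGGGGGG
GGGGGGG
GGGGGGY
GGGGGGY
GGGGGGG
GGGKGGG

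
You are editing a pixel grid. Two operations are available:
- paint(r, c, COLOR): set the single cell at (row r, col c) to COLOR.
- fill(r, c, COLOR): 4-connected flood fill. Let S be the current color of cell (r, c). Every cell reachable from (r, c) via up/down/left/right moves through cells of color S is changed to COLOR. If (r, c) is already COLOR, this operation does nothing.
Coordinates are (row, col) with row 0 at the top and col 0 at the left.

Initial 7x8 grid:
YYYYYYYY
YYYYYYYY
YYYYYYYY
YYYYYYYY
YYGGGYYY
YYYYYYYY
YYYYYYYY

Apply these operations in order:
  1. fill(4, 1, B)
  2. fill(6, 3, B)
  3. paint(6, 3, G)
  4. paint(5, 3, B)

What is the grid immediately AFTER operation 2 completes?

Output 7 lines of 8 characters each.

After op 1 fill(4,1,B) [53 cells changed]:
BBBBBBBB
BBBBBBBB
BBBBBBBB
BBBBBBBB
BBGGGBBB
BBBBBBBB
BBBBBBBB
After op 2 fill(6,3,B) [0 cells changed]:
BBBBBBBB
BBBBBBBB
BBBBBBBB
BBBBBBBB
BBGGGBBB
BBBBBBBB
BBBBBBBB

Answer: BBBBBBBB
BBBBBBBB
BBBBBBBB
BBBBBBBB
BBGGGBBB
BBBBBBBB
BBBBBBBB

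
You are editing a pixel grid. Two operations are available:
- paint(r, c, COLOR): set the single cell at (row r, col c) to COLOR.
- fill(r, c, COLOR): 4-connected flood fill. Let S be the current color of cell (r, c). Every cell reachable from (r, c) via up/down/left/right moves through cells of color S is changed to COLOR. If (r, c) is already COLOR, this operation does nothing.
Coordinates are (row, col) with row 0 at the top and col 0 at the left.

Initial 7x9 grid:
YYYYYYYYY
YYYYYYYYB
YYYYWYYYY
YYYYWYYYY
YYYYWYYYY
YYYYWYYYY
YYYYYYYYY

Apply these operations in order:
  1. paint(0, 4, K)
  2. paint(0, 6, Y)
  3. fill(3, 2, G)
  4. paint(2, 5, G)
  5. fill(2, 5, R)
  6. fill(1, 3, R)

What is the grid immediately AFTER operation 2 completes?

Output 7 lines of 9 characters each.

Answer: YYYYKYYYY
YYYYYYYYB
YYYYWYYYY
YYYYWYYYY
YYYYWYYYY
YYYYWYYYY
YYYYYYYYY

Derivation:
After op 1 paint(0,4,K):
YYYYKYYYY
YYYYYYYYB
YYYYWYYYY
YYYYWYYYY
YYYYWYYYY
YYYYWYYYY
YYYYYYYYY
After op 2 paint(0,6,Y):
YYYYKYYYY
YYYYYYYYB
YYYYWYYYY
YYYYWYYYY
YYYYWYYYY
YYYYWYYYY
YYYYYYYYY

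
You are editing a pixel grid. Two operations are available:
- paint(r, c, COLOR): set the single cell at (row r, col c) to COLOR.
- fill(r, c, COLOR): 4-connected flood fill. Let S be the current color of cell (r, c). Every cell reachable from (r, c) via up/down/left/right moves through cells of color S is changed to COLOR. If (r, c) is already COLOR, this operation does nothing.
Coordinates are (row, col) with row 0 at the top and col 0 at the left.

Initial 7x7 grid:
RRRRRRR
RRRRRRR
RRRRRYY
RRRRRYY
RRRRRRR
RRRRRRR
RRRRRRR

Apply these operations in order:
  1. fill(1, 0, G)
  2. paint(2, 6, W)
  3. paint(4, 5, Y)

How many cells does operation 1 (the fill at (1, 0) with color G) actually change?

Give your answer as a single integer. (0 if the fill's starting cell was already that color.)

Answer: 45

Derivation:
After op 1 fill(1,0,G) [45 cells changed]:
GGGGGGG
GGGGGGG
GGGGGYY
GGGGGYY
GGGGGGG
GGGGGGG
GGGGGGG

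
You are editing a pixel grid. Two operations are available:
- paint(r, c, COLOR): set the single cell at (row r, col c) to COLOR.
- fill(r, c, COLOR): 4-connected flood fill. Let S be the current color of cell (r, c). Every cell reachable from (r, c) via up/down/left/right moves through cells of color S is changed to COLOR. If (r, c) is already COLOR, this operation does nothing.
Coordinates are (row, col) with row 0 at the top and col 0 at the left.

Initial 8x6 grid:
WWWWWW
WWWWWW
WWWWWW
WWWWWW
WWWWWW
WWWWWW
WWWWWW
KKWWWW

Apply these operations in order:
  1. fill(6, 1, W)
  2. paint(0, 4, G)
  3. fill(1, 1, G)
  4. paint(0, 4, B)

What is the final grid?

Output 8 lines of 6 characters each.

After op 1 fill(6,1,W) [0 cells changed]:
WWWWWW
WWWWWW
WWWWWW
WWWWWW
WWWWWW
WWWWWW
WWWWWW
KKWWWW
After op 2 paint(0,4,G):
WWWWGW
WWWWWW
WWWWWW
WWWWWW
WWWWWW
WWWWWW
WWWWWW
KKWWWW
After op 3 fill(1,1,G) [45 cells changed]:
GGGGGG
GGGGGG
GGGGGG
GGGGGG
GGGGGG
GGGGGG
GGGGGG
KKGGGG
After op 4 paint(0,4,B):
GGGGBG
GGGGGG
GGGGGG
GGGGGG
GGGGGG
GGGGGG
GGGGGG
KKGGGG

Answer: GGGGBG
GGGGGG
GGGGGG
GGGGGG
GGGGGG
GGGGGG
GGGGGG
KKGGGG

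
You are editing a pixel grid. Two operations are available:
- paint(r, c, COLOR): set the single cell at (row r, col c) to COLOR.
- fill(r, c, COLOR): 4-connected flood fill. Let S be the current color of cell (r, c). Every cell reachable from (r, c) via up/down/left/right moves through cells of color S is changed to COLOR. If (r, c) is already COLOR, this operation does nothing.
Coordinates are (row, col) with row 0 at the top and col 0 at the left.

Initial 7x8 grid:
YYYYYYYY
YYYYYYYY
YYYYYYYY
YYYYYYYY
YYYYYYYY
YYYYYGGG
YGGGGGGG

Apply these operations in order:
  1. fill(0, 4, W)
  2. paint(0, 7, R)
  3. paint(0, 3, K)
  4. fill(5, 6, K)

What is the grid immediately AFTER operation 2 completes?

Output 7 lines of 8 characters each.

After op 1 fill(0,4,W) [46 cells changed]:
WWWWWWWW
WWWWWWWW
WWWWWWWW
WWWWWWWW
WWWWWWWW
WWWWWGGG
WGGGGGGG
After op 2 paint(0,7,R):
WWWWWWWR
WWWWWWWW
WWWWWWWW
WWWWWWWW
WWWWWWWW
WWWWWGGG
WGGGGGGG

Answer: WWWWWWWR
WWWWWWWW
WWWWWWWW
WWWWWWWW
WWWWWWWW
WWWWWGGG
WGGGGGGG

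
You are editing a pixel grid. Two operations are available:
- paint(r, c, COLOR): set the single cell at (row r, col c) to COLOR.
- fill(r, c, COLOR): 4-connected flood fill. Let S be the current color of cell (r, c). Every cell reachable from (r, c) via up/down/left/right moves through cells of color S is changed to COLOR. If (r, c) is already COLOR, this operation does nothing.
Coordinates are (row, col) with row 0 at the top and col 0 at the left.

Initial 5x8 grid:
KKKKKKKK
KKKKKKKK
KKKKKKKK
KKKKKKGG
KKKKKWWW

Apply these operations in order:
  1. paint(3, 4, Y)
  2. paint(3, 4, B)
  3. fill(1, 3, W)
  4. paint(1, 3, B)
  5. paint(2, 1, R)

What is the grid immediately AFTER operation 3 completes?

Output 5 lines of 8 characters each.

After op 1 paint(3,4,Y):
KKKKKKKK
KKKKKKKK
KKKKKKKK
KKKKYKGG
KKKKKWWW
After op 2 paint(3,4,B):
KKKKKKKK
KKKKKKKK
KKKKKKKK
KKKKBKGG
KKKKKWWW
After op 3 fill(1,3,W) [34 cells changed]:
WWWWWWWW
WWWWWWWW
WWWWWWWW
WWWWBWGG
WWWWWWWW

Answer: WWWWWWWW
WWWWWWWW
WWWWWWWW
WWWWBWGG
WWWWWWWW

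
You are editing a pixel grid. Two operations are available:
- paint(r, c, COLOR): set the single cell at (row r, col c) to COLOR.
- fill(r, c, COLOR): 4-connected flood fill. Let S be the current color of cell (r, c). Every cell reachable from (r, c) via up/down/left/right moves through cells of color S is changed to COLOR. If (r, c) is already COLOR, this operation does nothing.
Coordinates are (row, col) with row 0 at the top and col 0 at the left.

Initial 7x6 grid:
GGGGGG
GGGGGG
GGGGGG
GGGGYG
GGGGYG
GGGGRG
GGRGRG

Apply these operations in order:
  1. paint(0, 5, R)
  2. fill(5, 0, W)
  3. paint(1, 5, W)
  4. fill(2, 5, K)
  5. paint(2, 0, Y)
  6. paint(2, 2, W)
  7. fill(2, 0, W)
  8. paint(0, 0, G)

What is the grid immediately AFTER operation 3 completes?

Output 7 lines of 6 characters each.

After op 1 paint(0,5,R):
GGGGGR
GGGGGG
GGGGGG
GGGGYG
GGGGYG
GGGGRG
GGRGRG
After op 2 fill(5,0,W) [36 cells changed]:
WWWWWR
WWWWWW
WWWWWW
WWWWYW
WWWWYW
WWWWRW
WWRWRW
After op 3 paint(1,5,W):
WWWWWR
WWWWWW
WWWWWW
WWWWYW
WWWWYW
WWWWRW
WWRWRW

Answer: WWWWWR
WWWWWW
WWWWWW
WWWWYW
WWWWYW
WWWWRW
WWRWRW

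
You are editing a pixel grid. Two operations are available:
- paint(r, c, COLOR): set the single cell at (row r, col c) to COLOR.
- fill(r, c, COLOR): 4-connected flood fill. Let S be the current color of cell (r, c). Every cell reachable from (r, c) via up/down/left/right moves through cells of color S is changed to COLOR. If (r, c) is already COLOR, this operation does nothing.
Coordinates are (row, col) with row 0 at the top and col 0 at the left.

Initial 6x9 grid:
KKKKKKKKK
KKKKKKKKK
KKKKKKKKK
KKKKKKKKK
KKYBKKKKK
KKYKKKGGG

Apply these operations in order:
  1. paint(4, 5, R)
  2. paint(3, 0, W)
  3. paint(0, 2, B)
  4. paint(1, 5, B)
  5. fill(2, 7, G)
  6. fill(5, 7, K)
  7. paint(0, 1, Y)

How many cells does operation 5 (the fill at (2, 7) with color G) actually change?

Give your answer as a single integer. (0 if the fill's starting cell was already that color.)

Answer: 44

Derivation:
After op 1 paint(4,5,R):
KKKKKKKKK
KKKKKKKKK
KKKKKKKKK
KKKKKKKKK
KKYBKRKKK
KKYKKKGGG
After op 2 paint(3,0,W):
KKKKKKKKK
KKKKKKKKK
KKKKKKKKK
WKKKKKKKK
KKYBKRKKK
KKYKKKGGG
After op 3 paint(0,2,B):
KKBKKKKKK
KKKKKKKKK
KKKKKKKKK
WKKKKKKKK
KKYBKRKKK
KKYKKKGGG
After op 4 paint(1,5,B):
KKBKKKKKK
KKKKKBKKK
KKKKKKKKK
WKKKKKKKK
KKYBKRKKK
KKYKKKGGG
After op 5 fill(2,7,G) [44 cells changed]:
GGBGGGGGG
GGGGGBGGG
GGGGGGGGG
WGGGGGGGG
GGYBGRGGG
GGYGGGGGG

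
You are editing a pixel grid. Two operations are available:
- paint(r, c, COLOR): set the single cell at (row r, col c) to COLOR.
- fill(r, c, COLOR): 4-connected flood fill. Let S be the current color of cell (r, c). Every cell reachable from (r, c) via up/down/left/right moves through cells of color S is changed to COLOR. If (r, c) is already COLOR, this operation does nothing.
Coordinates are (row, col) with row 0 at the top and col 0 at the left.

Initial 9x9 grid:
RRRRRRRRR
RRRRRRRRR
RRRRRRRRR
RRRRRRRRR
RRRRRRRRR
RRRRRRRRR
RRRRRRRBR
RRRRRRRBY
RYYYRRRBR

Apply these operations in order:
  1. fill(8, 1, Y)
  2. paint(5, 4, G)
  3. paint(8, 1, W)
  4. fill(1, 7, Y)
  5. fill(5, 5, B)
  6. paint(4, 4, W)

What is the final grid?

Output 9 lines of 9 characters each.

Answer: BBBBBBBBB
BBBBBBBBB
BBBBBBBBB
BBBBBBBBB
BBBBWBBBB
BBBBGBBBB
BBBBBBBBB
BBBBBBBBB
BWBBBBBBR

Derivation:
After op 1 fill(8,1,Y) [0 cells changed]:
RRRRRRRRR
RRRRRRRRR
RRRRRRRRR
RRRRRRRRR
RRRRRRRRR
RRRRRRRRR
RRRRRRRBR
RRRRRRRBY
RYYYRRRBR
After op 2 paint(5,4,G):
RRRRRRRRR
RRRRRRRRR
RRRRRRRRR
RRRRRRRRR
RRRRRRRRR
RRRRGRRRR
RRRRRRRBR
RRRRRRRBY
RYYYRRRBR
After op 3 paint(8,1,W):
RRRRRRRRR
RRRRRRRRR
RRRRRRRRR
RRRRRRRRR
RRRRRRRRR
RRRRGRRRR
RRRRRRRBR
RRRRRRRBY
RWYYRRRBR
After op 4 fill(1,7,Y) [72 cells changed]:
YYYYYYYYY
YYYYYYYYY
YYYYYYYYY
YYYYYYYYY
YYYYYYYYY
YYYYGYYYY
YYYYYYYBY
YYYYYYYBY
YWYYYYYBR
After op 5 fill(5,5,B) [75 cells changed]:
BBBBBBBBB
BBBBBBBBB
BBBBBBBBB
BBBBBBBBB
BBBBBBBBB
BBBBGBBBB
BBBBBBBBB
BBBBBBBBB
BWBBBBBBR
After op 6 paint(4,4,W):
BBBBBBBBB
BBBBBBBBB
BBBBBBBBB
BBBBBBBBB
BBBBWBBBB
BBBBGBBBB
BBBBBBBBB
BBBBBBBBB
BWBBBBBBR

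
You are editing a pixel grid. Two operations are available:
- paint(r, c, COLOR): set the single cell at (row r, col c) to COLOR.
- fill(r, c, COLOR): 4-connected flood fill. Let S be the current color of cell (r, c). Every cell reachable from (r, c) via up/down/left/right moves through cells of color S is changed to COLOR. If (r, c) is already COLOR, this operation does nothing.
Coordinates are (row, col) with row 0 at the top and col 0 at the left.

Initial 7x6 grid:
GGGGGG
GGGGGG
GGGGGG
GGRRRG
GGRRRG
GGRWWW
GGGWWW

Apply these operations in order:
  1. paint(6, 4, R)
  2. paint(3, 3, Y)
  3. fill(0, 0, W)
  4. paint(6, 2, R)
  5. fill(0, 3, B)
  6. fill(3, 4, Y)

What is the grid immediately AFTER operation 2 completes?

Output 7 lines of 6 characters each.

After op 1 paint(6,4,R):
GGGGGG
GGGGGG
GGGGGG
GGRRRG
GGRRRG
GGRWWW
GGGWRW
After op 2 paint(3,3,Y):
GGGGGG
GGGGGG
GGGGGG
GGRYRG
GGRRRG
GGRWWW
GGGWRW

Answer: GGGGGG
GGGGGG
GGGGGG
GGRYRG
GGRRRG
GGRWWW
GGGWRW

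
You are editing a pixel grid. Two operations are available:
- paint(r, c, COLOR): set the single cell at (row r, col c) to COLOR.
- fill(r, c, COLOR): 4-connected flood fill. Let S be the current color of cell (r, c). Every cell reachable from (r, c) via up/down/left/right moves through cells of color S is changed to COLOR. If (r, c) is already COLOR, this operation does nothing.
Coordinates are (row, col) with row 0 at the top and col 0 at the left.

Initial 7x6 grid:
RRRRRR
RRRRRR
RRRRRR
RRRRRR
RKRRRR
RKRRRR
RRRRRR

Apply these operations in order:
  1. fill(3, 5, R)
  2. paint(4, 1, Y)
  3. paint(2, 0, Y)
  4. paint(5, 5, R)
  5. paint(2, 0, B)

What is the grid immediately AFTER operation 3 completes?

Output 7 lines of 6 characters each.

Answer: RRRRRR
RRRRRR
YRRRRR
RRRRRR
RYRRRR
RKRRRR
RRRRRR

Derivation:
After op 1 fill(3,5,R) [0 cells changed]:
RRRRRR
RRRRRR
RRRRRR
RRRRRR
RKRRRR
RKRRRR
RRRRRR
After op 2 paint(4,1,Y):
RRRRRR
RRRRRR
RRRRRR
RRRRRR
RYRRRR
RKRRRR
RRRRRR
After op 3 paint(2,0,Y):
RRRRRR
RRRRRR
YRRRRR
RRRRRR
RYRRRR
RKRRRR
RRRRRR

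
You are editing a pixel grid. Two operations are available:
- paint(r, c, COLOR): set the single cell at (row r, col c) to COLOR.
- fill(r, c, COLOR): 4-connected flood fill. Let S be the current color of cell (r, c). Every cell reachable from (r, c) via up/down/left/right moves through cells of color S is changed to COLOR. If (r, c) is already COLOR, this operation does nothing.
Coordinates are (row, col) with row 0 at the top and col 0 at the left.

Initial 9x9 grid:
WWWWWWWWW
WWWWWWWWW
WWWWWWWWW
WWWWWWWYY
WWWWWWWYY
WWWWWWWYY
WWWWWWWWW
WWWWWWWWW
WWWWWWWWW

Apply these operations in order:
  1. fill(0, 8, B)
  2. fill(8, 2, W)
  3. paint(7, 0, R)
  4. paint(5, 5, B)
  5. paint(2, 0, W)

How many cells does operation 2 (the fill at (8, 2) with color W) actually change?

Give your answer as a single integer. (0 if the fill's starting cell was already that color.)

Answer: 75

Derivation:
After op 1 fill(0,8,B) [75 cells changed]:
BBBBBBBBB
BBBBBBBBB
BBBBBBBBB
BBBBBBBYY
BBBBBBBYY
BBBBBBBYY
BBBBBBBBB
BBBBBBBBB
BBBBBBBBB
After op 2 fill(8,2,W) [75 cells changed]:
WWWWWWWWW
WWWWWWWWW
WWWWWWWWW
WWWWWWWYY
WWWWWWWYY
WWWWWWWYY
WWWWWWWWW
WWWWWWWWW
WWWWWWWWW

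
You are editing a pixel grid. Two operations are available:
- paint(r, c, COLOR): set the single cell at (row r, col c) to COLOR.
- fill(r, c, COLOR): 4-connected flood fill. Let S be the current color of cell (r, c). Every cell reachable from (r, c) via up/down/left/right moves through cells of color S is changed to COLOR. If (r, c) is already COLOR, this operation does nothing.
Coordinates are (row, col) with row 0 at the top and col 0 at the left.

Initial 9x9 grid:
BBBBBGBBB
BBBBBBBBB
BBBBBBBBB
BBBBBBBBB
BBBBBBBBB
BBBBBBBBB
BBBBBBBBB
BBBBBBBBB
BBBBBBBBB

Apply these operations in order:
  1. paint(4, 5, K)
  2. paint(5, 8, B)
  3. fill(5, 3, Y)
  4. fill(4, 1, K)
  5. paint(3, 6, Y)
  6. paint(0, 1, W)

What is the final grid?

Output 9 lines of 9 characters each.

Answer: KWKKKGKKK
KKKKKKKKK
KKKKKKKKK
KKKKKKYKK
KKKKKKKKK
KKKKKKKKK
KKKKKKKKK
KKKKKKKKK
KKKKKKKKK

Derivation:
After op 1 paint(4,5,K):
BBBBBGBBB
BBBBBBBBB
BBBBBBBBB
BBBBBBBBB
BBBBBKBBB
BBBBBBBBB
BBBBBBBBB
BBBBBBBBB
BBBBBBBBB
After op 2 paint(5,8,B):
BBBBBGBBB
BBBBBBBBB
BBBBBBBBB
BBBBBBBBB
BBBBBKBBB
BBBBBBBBB
BBBBBBBBB
BBBBBBBBB
BBBBBBBBB
After op 3 fill(5,3,Y) [79 cells changed]:
YYYYYGYYY
YYYYYYYYY
YYYYYYYYY
YYYYYYYYY
YYYYYKYYY
YYYYYYYYY
YYYYYYYYY
YYYYYYYYY
YYYYYYYYY
After op 4 fill(4,1,K) [79 cells changed]:
KKKKKGKKK
KKKKKKKKK
KKKKKKKKK
KKKKKKKKK
KKKKKKKKK
KKKKKKKKK
KKKKKKKKK
KKKKKKKKK
KKKKKKKKK
After op 5 paint(3,6,Y):
KKKKKGKKK
KKKKKKKKK
KKKKKKKKK
KKKKKKYKK
KKKKKKKKK
KKKKKKKKK
KKKKKKKKK
KKKKKKKKK
KKKKKKKKK
After op 6 paint(0,1,W):
KWKKKGKKK
KKKKKKKKK
KKKKKKKKK
KKKKKKYKK
KKKKKKKKK
KKKKKKKKK
KKKKKKKKK
KKKKKKKKK
KKKKKKKKK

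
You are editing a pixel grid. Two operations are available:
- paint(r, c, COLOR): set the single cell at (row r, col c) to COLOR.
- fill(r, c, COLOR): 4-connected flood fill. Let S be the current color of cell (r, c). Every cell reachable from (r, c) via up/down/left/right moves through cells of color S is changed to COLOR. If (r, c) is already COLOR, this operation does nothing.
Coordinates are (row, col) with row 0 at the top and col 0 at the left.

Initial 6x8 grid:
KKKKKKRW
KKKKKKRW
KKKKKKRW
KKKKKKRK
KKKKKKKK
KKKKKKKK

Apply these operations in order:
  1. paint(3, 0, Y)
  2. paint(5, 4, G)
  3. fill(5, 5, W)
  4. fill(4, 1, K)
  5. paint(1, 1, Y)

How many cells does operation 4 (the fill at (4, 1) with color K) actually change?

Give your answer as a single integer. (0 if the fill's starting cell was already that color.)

After op 1 paint(3,0,Y):
KKKKKKRW
KKKKKKRW
KKKKKKRW
YKKKKKRK
KKKKKKKK
KKKKKKKK
After op 2 paint(5,4,G):
KKKKKKRW
KKKKKKRW
KKKKKKRW
YKKKKKRK
KKKKKKKK
KKKKGKKK
After op 3 fill(5,5,W) [39 cells changed]:
WWWWWWRW
WWWWWWRW
WWWWWWRW
YWWWWWRW
WWWWWWWW
WWWWGWWW
After op 4 fill(4,1,K) [42 cells changed]:
KKKKKKRK
KKKKKKRK
KKKKKKRK
YKKKKKRK
KKKKKKKK
KKKKGKKK

Answer: 42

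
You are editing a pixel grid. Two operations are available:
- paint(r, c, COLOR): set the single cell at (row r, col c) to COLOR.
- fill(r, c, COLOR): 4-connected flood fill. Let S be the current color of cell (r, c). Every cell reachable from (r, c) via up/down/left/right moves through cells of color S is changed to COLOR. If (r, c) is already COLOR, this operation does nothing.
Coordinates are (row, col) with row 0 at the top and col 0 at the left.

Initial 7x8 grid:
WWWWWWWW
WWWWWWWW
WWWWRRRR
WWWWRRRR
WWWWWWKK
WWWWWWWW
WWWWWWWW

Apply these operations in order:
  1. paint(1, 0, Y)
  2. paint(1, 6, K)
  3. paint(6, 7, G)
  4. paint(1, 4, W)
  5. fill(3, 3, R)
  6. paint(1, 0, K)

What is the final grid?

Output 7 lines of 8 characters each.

After op 1 paint(1,0,Y):
WWWWWWWW
YWWWWWWW
WWWWRRRR
WWWWRRRR
WWWWWWKK
WWWWWWWW
WWWWWWWW
After op 2 paint(1,6,K):
WWWWWWWW
YWWWWWKW
WWWWRRRR
WWWWRRRR
WWWWWWKK
WWWWWWWW
WWWWWWWW
After op 3 paint(6,7,G):
WWWWWWWW
YWWWWWKW
WWWWRRRR
WWWWRRRR
WWWWWWKK
WWWWWWWW
WWWWWWWG
After op 4 paint(1,4,W):
WWWWWWWW
YWWWWWKW
WWWWRRRR
WWWWRRRR
WWWWWWKK
WWWWWWWW
WWWWWWWG
After op 5 fill(3,3,R) [43 cells changed]:
RRRRRRRR
YRRRRRKR
RRRRRRRR
RRRRRRRR
RRRRRRKK
RRRRRRRR
RRRRRRRG
After op 6 paint(1,0,K):
RRRRRRRR
KRRRRRKR
RRRRRRRR
RRRRRRRR
RRRRRRKK
RRRRRRRR
RRRRRRRG

Answer: RRRRRRRR
KRRRRRKR
RRRRRRRR
RRRRRRRR
RRRRRRKK
RRRRRRRR
RRRRRRRG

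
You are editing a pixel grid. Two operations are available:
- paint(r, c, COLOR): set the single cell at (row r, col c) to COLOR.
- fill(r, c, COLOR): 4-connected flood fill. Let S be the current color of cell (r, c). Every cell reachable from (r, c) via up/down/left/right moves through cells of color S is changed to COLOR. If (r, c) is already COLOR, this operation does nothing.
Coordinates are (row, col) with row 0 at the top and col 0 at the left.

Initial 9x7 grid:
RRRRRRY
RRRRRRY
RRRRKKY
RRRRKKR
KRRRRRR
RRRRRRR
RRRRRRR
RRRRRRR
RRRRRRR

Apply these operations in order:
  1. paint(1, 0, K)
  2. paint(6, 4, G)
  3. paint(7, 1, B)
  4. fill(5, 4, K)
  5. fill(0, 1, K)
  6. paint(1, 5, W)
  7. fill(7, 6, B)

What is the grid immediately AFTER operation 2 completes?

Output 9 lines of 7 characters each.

Answer: RRRRRRY
KRRRRRY
RRRRKKY
RRRRKKR
KRRRRRR
RRRRRRR
RRRRGRR
RRRRRRR
RRRRRRR

Derivation:
After op 1 paint(1,0,K):
RRRRRRY
KRRRRRY
RRRRKKY
RRRRKKR
KRRRRRR
RRRRRRR
RRRRRRR
RRRRRRR
RRRRRRR
After op 2 paint(6,4,G):
RRRRRRY
KRRRRRY
RRRRKKY
RRRRKKR
KRRRRRR
RRRRRRR
RRRRGRR
RRRRRRR
RRRRRRR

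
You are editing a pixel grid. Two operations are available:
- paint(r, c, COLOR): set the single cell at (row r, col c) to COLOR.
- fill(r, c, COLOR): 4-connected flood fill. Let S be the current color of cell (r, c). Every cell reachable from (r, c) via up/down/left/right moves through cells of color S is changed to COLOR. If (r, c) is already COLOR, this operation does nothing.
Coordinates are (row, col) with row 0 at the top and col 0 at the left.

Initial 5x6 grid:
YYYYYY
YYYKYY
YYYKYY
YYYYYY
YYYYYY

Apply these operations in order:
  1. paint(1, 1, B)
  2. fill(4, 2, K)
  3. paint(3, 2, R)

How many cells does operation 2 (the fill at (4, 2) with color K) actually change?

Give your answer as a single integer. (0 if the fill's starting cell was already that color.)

After op 1 paint(1,1,B):
YYYYYY
YBYKYY
YYYKYY
YYYYYY
YYYYYY
After op 2 fill(4,2,K) [27 cells changed]:
KKKKKK
KBKKKK
KKKKKK
KKKKKK
KKKKKK

Answer: 27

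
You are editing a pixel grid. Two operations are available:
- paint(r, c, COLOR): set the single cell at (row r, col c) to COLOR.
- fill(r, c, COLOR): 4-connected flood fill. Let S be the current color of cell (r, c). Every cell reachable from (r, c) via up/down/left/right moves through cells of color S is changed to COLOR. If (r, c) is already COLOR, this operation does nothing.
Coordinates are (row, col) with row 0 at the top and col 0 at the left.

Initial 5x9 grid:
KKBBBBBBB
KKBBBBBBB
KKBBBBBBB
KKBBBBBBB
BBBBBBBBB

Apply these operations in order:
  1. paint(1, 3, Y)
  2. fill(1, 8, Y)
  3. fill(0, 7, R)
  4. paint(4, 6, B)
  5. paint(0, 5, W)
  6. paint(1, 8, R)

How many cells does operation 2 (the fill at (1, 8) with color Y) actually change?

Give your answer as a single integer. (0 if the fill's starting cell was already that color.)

After op 1 paint(1,3,Y):
KKBBBBBBB
KKBYBBBBB
KKBBBBBBB
KKBBBBBBB
BBBBBBBBB
After op 2 fill(1,8,Y) [36 cells changed]:
KKYYYYYYY
KKYYYYYYY
KKYYYYYYY
KKYYYYYYY
YYYYYYYYY

Answer: 36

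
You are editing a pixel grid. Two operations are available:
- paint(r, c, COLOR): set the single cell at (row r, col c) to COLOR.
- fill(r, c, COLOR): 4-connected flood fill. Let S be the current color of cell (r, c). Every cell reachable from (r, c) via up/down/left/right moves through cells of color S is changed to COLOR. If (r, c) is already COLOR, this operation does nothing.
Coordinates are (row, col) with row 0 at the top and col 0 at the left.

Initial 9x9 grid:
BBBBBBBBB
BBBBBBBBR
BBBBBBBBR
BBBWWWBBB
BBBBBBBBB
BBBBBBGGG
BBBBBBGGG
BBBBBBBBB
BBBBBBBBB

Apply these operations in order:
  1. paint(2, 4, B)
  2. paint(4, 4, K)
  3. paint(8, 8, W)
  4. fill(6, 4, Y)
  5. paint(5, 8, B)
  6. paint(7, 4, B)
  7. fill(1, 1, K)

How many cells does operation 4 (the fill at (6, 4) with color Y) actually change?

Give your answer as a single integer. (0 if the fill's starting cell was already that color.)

Answer: 68

Derivation:
After op 1 paint(2,4,B):
BBBBBBBBB
BBBBBBBBR
BBBBBBBBR
BBBWWWBBB
BBBBBBBBB
BBBBBBGGG
BBBBBBGGG
BBBBBBBBB
BBBBBBBBB
After op 2 paint(4,4,K):
BBBBBBBBB
BBBBBBBBR
BBBBBBBBR
BBBWWWBBB
BBBBKBBBB
BBBBBBGGG
BBBBBBGGG
BBBBBBBBB
BBBBBBBBB
After op 3 paint(8,8,W):
BBBBBBBBB
BBBBBBBBR
BBBBBBBBR
BBBWWWBBB
BBBBKBBBB
BBBBBBGGG
BBBBBBGGG
BBBBBBBBB
BBBBBBBBW
After op 4 fill(6,4,Y) [68 cells changed]:
YYYYYYYYY
YYYYYYYYR
YYYYYYYYR
YYYWWWYYY
YYYYKYYYY
YYYYYYGGG
YYYYYYGGG
YYYYYYYYY
YYYYYYYYW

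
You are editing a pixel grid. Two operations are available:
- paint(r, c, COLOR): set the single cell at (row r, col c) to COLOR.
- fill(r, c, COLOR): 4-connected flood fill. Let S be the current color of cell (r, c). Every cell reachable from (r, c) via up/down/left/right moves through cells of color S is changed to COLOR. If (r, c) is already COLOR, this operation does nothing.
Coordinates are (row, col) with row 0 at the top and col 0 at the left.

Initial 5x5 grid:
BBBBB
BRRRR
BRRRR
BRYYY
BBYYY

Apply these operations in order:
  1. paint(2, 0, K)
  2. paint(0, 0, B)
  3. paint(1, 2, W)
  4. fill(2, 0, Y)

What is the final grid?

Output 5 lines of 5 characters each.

After op 1 paint(2,0,K):
BBBBB
BRRRR
KRRRR
BRYYY
BBYYY
After op 2 paint(0,0,B):
BBBBB
BRRRR
KRRRR
BRYYY
BBYYY
After op 3 paint(1,2,W):
BBBBB
BRWRR
KRRRR
BRYYY
BBYYY
After op 4 fill(2,0,Y) [1 cells changed]:
BBBBB
BRWRR
YRRRR
BRYYY
BBYYY

Answer: BBBBB
BRWRR
YRRRR
BRYYY
BBYYY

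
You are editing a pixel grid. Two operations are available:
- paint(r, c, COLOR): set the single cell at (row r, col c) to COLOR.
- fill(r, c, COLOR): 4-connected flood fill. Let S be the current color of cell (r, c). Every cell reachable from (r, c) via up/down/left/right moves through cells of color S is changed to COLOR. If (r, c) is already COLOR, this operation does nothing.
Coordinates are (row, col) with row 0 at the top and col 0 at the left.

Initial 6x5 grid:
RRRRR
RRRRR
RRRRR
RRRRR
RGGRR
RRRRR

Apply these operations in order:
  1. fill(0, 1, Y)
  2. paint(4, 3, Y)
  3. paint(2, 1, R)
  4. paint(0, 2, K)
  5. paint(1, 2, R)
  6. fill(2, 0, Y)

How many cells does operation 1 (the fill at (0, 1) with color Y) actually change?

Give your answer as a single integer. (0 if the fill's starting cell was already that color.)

After op 1 fill(0,1,Y) [28 cells changed]:
YYYYY
YYYYY
YYYYY
YYYYY
YGGYY
YYYYY

Answer: 28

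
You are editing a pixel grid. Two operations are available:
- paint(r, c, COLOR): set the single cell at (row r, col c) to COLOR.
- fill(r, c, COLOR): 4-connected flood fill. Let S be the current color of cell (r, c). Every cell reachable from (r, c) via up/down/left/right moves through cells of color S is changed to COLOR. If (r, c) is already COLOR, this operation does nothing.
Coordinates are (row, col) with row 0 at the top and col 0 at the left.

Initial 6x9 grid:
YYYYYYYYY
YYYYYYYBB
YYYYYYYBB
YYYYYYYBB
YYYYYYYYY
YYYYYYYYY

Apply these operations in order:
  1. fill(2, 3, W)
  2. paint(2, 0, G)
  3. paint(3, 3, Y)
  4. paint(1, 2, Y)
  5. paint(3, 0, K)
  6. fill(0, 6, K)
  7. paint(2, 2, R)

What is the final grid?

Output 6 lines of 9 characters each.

After op 1 fill(2,3,W) [48 cells changed]:
WWWWWWWWW
WWWWWWWBB
WWWWWWWBB
WWWWWWWBB
WWWWWWWWW
WWWWWWWWW
After op 2 paint(2,0,G):
WWWWWWWWW
WWWWWWWBB
GWWWWWWBB
WWWWWWWBB
WWWWWWWWW
WWWWWWWWW
After op 3 paint(3,3,Y):
WWWWWWWWW
WWWWWWWBB
GWWWWWWBB
WWWYWWWBB
WWWWWWWWW
WWWWWWWWW
After op 4 paint(1,2,Y):
WWWWWWWWW
WWYWWWWBB
GWWWWWWBB
WWWYWWWBB
WWWWWWWWW
WWWWWWWWW
After op 5 paint(3,0,K):
WWWWWWWWW
WWYWWWWBB
GWWWWWWBB
KWWYWWWBB
WWWWWWWWW
WWWWWWWWW
After op 6 fill(0,6,K) [44 cells changed]:
KKKKKKKKK
KKYKKKKBB
GKKKKKKBB
KKKYKKKBB
KKKKKKKKK
KKKKKKKKK
After op 7 paint(2,2,R):
KKKKKKKKK
KKYKKKKBB
GKRKKKKBB
KKKYKKKBB
KKKKKKKKK
KKKKKKKKK

Answer: KKKKKKKKK
KKYKKKKBB
GKRKKKKBB
KKKYKKKBB
KKKKKKKKK
KKKKKKKKK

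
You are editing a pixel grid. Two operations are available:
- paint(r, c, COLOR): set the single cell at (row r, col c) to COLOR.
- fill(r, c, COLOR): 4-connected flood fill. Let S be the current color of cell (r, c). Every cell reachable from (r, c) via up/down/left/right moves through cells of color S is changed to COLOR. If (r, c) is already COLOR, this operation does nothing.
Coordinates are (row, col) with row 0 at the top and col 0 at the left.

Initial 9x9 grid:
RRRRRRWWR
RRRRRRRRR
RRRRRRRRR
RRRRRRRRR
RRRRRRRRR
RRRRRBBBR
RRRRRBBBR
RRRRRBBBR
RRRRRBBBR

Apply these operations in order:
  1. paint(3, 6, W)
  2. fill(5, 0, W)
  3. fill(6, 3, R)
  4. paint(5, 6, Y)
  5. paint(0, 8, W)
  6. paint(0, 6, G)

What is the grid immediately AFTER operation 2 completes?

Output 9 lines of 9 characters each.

Answer: WWWWWWWWW
WWWWWWWWW
WWWWWWWWW
WWWWWWWWW
WWWWWWWWW
WWWWWBBBW
WWWWWBBBW
WWWWWBBBW
WWWWWBBBW

Derivation:
After op 1 paint(3,6,W):
RRRRRRWWR
RRRRRRRRR
RRRRRRRRR
RRRRRRWRR
RRRRRRRRR
RRRRRBBBR
RRRRRBBBR
RRRRRBBBR
RRRRRBBBR
After op 2 fill(5,0,W) [66 cells changed]:
WWWWWWWWW
WWWWWWWWW
WWWWWWWWW
WWWWWWWWW
WWWWWWWWW
WWWWWBBBW
WWWWWBBBW
WWWWWBBBW
WWWWWBBBW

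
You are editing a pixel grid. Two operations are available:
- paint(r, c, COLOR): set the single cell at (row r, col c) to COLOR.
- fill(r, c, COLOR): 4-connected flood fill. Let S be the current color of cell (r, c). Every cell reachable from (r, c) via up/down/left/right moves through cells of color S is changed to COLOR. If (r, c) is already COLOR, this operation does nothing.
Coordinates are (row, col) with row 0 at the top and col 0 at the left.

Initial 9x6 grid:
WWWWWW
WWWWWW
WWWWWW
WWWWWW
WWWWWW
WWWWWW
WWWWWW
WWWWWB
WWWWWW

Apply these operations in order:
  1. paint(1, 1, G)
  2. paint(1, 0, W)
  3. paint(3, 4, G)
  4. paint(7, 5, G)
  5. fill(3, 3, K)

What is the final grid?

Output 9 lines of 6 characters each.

After op 1 paint(1,1,G):
WWWWWW
WGWWWW
WWWWWW
WWWWWW
WWWWWW
WWWWWW
WWWWWW
WWWWWB
WWWWWW
After op 2 paint(1,0,W):
WWWWWW
WGWWWW
WWWWWW
WWWWWW
WWWWWW
WWWWWW
WWWWWW
WWWWWB
WWWWWW
After op 3 paint(3,4,G):
WWWWWW
WGWWWW
WWWWWW
WWWWGW
WWWWWW
WWWWWW
WWWWWW
WWWWWB
WWWWWW
After op 4 paint(7,5,G):
WWWWWW
WGWWWW
WWWWWW
WWWWGW
WWWWWW
WWWWWW
WWWWWW
WWWWWG
WWWWWW
After op 5 fill(3,3,K) [51 cells changed]:
KKKKKK
KGKKKK
KKKKKK
KKKKGK
KKKKKK
KKKKKK
KKKKKK
KKKKKG
KKKKKK

Answer: KKKKKK
KGKKKK
KKKKKK
KKKKGK
KKKKKK
KKKKKK
KKKKKK
KKKKKG
KKKKKK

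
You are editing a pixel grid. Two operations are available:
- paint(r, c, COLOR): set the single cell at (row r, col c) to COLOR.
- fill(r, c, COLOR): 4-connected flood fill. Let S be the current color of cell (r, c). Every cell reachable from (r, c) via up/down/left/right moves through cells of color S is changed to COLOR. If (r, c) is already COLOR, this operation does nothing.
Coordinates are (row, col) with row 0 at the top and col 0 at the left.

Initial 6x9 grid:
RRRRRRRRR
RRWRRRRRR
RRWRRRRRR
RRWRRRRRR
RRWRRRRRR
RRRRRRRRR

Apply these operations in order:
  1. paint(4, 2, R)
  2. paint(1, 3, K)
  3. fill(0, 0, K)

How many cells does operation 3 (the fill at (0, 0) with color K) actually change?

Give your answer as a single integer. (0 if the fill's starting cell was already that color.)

After op 1 paint(4,2,R):
RRRRRRRRR
RRWRRRRRR
RRWRRRRRR
RRWRRRRRR
RRRRRRRRR
RRRRRRRRR
After op 2 paint(1,3,K):
RRRRRRRRR
RRWKRRRRR
RRWRRRRRR
RRWRRRRRR
RRRRRRRRR
RRRRRRRRR
After op 3 fill(0,0,K) [50 cells changed]:
KKKKKKKKK
KKWKKKKKK
KKWKKKKKK
KKWKKKKKK
KKKKKKKKK
KKKKKKKKK

Answer: 50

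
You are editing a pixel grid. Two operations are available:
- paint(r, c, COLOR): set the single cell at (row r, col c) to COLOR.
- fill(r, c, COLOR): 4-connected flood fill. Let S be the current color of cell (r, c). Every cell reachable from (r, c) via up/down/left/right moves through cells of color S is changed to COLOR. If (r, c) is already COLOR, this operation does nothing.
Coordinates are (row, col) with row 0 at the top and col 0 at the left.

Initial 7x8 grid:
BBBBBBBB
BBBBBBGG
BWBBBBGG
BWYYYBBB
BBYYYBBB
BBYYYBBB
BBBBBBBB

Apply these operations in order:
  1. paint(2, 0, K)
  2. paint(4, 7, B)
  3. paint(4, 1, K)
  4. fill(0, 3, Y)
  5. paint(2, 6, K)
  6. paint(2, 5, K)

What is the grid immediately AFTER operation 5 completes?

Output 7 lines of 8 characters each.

Answer: YYYYYYYY
YYYYYYGG
KWYYYYKG
YWYYYYYY
YKYYYYYY
YYYYYYYY
YYYYYYYY

Derivation:
After op 1 paint(2,0,K):
BBBBBBBB
BBBBBBGG
KWBBBBGG
BWYYYBBB
BBYYYBBB
BBYYYBBB
BBBBBBBB
After op 2 paint(4,7,B):
BBBBBBBB
BBBBBBGG
KWBBBBGG
BWYYYBBB
BBYYYBBB
BBYYYBBB
BBBBBBBB
After op 3 paint(4,1,K):
BBBBBBBB
BBBBBBGG
KWBBBBGG
BWYYYBBB
BKYYYBBB
BBYYYBBB
BBBBBBBB
After op 4 fill(0,3,Y) [39 cells changed]:
YYYYYYYY
YYYYYYGG
KWYYYYGG
YWYYYYYY
YKYYYYYY
YYYYYYYY
YYYYYYYY
After op 5 paint(2,6,K):
YYYYYYYY
YYYYYYGG
KWYYYYKG
YWYYYYYY
YKYYYYYY
YYYYYYYY
YYYYYYYY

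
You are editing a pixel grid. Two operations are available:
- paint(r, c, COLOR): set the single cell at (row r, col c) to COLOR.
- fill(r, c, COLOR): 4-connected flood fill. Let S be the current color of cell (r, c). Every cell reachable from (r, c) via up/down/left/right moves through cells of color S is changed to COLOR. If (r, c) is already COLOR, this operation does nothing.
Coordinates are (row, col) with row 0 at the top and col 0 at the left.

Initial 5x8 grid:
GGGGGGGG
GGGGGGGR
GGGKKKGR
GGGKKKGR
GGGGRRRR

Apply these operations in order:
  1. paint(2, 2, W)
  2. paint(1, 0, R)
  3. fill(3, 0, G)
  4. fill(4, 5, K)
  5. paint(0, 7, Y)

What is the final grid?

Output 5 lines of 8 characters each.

Answer: GGGGGGGY
RGGGGGGK
GGWKKKGK
GGGKKKGK
GGGGKKKK

Derivation:
After op 1 paint(2,2,W):
GGGGGGGG
GGGGGGGR
GGWKKKGR
GGGKKKGR
GGGGRRRR
After op 2 paint(1,0,R):
GGGGGGGG
RGGGGGGR
GGWKKKGR
GGGKKKGR
GGGGRRRR
After op 3 fill(3,0,G) [0 cells changed]:
GGGGGGGG
RGGGGGGR
GGWKKKGR
GGGKKKGR
GGGGRRRR
After op 4 fill(4,5,K) [7 cells changed]:
GGGGGGGG
RGGGGGGK
GGWKKKGK
GGGKKKGK
GGGGKKKK
After op 5 paint(0,7,Y):
GGGGGGGY
RGGGGGGK
GGWKKKGK
GGGKKKGK
GGGGKKKK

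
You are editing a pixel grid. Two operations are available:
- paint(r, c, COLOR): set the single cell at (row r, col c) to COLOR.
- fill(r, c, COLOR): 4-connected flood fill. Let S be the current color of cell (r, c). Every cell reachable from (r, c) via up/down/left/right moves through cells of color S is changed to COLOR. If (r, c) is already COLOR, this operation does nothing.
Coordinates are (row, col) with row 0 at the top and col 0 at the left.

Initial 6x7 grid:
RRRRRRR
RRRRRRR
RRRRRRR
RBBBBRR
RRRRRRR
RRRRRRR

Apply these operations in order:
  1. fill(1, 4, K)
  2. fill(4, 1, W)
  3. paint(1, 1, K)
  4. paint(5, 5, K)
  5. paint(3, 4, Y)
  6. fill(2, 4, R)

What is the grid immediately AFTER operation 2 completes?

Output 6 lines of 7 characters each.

Answer: WWWWWWW
WWWWWWW
WWWWWWW
WBBBBWW
WWWWWWW
WWWWWWW

Derivation:
After op 1 fill(1,4,K) [38 cells changed]:
KKKKKKK
KKKKKKK
KKKKKKK
KBBBBKK
KKKKKKK
KKKKKKK
After op 2 fill(4,1,W) [38 cells changed]:
WWWWWWW
WWWWWWW
WWWWWWW
WBBBBWW
WWWWWWW
WWWWWWW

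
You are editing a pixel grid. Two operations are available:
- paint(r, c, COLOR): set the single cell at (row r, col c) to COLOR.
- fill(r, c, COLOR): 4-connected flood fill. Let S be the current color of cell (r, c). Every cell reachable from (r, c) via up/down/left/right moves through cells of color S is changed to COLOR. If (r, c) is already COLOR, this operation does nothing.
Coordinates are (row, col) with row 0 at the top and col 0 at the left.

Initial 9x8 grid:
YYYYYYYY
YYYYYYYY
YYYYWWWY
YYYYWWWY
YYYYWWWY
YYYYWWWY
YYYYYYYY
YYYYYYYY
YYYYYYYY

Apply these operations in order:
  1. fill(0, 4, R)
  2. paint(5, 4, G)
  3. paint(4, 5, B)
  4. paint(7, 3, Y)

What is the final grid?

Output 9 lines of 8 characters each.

After op 1 fill(0,4,R) [60 cells changed]:
RRRRRRRR
RRRRRRRR
RRRRWWWR
RRRRWWWR
RRRRWWWR
RRRRWWWR
RRRRRRRR
RRRRRRRR
RRRRRRRR
After op 2 paint(5,4,G):
RRRRRRRR
RRRRRRRR
RRRRWWWR
RRRRWWWR
RRRRWWWR
RRRRGWWR
RRRRRRRR
RRRRRRRR
RRRRRRRR
After op 3 paint(4,5,B):
RRRRRRRR
RRRRRRRR
RRRRWWWR
RRRRWWWR
RRRRWBWR
RRRRGWWR
RRRRRRRR
RRRRRRRR
RRRRRRRR
After op 4 paint(7,3,Y):
RRRRRRRR
RRRRRRRR
RRRRWWWR
RRRRWWWR
RRRRWBWR
RRRRGWWR
RRRRRRRR
RRRYRRRR
RRRRRRRR

Answer: RRRRRRRR
RRRRRRRR
RRRRWWWR
RRRRWWWR
RRRRWBWR
RRRRGWWR
RRRRRRRR
RRRYRRRR
RRRRRRRR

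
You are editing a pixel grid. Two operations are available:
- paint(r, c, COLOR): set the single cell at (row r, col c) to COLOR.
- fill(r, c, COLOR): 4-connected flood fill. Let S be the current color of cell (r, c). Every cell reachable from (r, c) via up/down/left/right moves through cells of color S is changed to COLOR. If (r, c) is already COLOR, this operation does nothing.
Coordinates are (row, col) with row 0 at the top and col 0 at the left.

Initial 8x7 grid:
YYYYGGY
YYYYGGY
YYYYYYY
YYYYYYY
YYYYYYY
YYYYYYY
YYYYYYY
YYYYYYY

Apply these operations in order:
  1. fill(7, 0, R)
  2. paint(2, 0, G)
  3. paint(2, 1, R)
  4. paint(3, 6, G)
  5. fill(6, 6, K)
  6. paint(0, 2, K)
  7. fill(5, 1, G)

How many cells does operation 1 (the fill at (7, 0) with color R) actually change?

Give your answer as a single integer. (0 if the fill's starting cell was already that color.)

Answer: 52

Derivation:
After op 1 fill(7,0,R) [52 cells changed]:
RRRRGGR
RRRRGGR
RRRRRRR
RRRRRRR
RRRRRRR
RRRRRRR
RRRRRRR
RRRRRRR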